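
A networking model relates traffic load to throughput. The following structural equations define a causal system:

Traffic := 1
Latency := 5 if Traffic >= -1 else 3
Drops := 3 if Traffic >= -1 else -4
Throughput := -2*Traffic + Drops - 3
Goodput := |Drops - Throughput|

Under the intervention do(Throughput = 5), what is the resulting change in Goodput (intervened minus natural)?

Intervening sets Throughput = 5 and removes its equation (Throughput := -2*Traffic + Drops - 3).
Drops = 3 if Traffic >= -1 else -4  [with Traffic=1]  = 3
Goodput = |Drops - Throughput|  [with Drops=3, Throughput=5]  = 2
Without intervention: Drops = 3 if Traffic >= -1 else -4  [with Traffic=1]  = 3; Throughput = -2*Traffic + Drops - 3  [with Traffic=1, Drops=3]  = -2; Goodput = |Drops - Throughput|  [with Drops=3, Throughput=-2]  = 5.
Change = 2 − 5 = -3.

-3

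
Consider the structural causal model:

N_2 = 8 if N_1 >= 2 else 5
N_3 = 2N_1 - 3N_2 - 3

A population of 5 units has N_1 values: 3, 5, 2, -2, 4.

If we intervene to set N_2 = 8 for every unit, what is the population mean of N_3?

do(N_2=8) breaks N_2's dependence on N_1. With N_2=8 fixed, N_3 across the units is -21, -17, -23, -31, -19, mean -22.2.

-22.2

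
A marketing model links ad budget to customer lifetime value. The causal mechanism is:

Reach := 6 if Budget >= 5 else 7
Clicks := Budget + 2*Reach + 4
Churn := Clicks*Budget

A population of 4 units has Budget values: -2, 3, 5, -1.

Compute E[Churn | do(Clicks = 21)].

26.25

Under do(Clicks=21), Clicks's equation is replaced by Clicks=21 for every unit. Per-unit Churn: -42, 63, 105, -21. Mean = 26.25.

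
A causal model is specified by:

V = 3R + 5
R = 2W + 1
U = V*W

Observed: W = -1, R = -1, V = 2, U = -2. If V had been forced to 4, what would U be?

The intervention breaks the incoming arrows to V: V = 3R + 5 no longer applies, and V = 4.
U = V*W  [with V=4, W=-1]  = -4

-4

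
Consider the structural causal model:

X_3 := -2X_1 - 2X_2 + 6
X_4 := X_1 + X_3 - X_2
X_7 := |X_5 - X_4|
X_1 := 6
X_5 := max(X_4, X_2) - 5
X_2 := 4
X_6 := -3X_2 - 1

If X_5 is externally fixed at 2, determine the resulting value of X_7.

14

Under do(X_5=2), the mechanism X_5 := max(X_4, X_2) - 5 is discarded; X_5 is fixed at 2.
X_3 = -2X_1 - 2X_2 + 6  [with X_1=6, X_2=4]  = -14
X_4 = X_1 + X_3 - X_2  [with X_1=6, X_3=-14, X_2=4]  = -12
X_7 = |X_5 - X_4|  [with X_5=2, X_4=-12]  = 14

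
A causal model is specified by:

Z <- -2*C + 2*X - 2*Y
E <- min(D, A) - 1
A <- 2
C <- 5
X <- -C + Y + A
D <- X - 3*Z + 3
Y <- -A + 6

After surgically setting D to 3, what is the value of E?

1

Intervening sets D = 3 and removes its equation (D <- X - 3*Z + 3).
E = min(D, A) - 1  [with D=3, A=2]  = 1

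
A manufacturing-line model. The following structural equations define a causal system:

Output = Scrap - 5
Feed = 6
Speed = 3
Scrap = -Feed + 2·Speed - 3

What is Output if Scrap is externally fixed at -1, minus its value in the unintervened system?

2

The intervention breaks the incoming arrows to Scrap: Scrap = -Feed + 2·Speed - 3 no longer applies, and Scrap = -1.
Output = Scrap - 5  [with Scrap=-1]  = -6
Without intervention: Scrap = -Feed + 2·Speed - 3  [with Feed=6, Speed=3]  = -3; Output = Scrap - 5  [with Scrap=-3]  = -8.
Change = -6 − (-8) = 2.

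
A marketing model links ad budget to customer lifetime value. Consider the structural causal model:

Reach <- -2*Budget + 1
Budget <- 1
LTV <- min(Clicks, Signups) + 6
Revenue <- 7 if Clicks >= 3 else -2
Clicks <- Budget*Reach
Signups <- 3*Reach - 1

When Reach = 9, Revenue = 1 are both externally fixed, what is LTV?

Setting Reach = 9, Revenue = 1 by intervention discards those variables' equations.
Clicks = Budget*Reach  [with Budget=1, Reach=9]  = 9
Signups = 3*Reach - 1  [with Reach=9]  = 26
LTV = min(Clicks, Signups) + 6  [with Clicks=9, Signups=26]  = 15

15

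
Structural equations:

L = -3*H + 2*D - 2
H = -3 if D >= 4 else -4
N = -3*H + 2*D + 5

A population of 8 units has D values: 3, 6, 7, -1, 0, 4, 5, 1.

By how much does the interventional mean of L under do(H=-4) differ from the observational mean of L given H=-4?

4.75

The intervention sets H=-4 in all 8 units regardless of D. Recomputing L per unit gives 16, 22, 24, 8, 10, 18, 20, 12; average 16.25.
Observing H=-4 restricts to units where H's equation naturally yields -4: D ∈ {3, -1, 0, 1}. In that subpopulation L = 16, 8, 10, 12, mean 11.5.
Difference = 16.25 − 11.5 = 4.75.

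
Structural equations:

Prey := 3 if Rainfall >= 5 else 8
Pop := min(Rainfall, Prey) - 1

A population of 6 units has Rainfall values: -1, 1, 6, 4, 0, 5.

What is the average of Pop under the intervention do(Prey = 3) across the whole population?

0.5

Under do(Prey=3), Prey's equation is replaced by Prey=3 for every unit. Per-unit Pop: -2, 0, 2, 2, -1, 2. Mean = 0.5.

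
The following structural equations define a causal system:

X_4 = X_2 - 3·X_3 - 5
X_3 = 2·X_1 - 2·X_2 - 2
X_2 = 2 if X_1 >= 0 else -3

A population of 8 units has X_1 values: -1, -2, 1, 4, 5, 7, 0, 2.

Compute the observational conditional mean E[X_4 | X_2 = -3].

-11

Observing X_2=-3 restricts to units where X_2's equation naturally yields -3: X_1 ∈ {-1, -2}. In that subpopulation X_4 = -14, -8, mean -11.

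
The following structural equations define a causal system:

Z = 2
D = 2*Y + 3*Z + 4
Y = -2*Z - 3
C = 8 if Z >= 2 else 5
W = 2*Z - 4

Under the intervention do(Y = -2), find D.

The intervention breaks the incoming arrows to Y: Y = -2*Z - 3 no longer applies, and Y = -2.
D = 2*Y + 3*Z + 4  [with Y=-2, Z=2]  = 6

6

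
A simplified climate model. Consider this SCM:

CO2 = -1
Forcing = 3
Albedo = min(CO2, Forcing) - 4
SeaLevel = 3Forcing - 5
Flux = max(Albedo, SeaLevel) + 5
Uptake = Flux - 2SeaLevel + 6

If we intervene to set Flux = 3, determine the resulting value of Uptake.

The intervention breaks the incoming arrows to Flux: Flux = max(Albedo, SeaLevel) + 5 no longer applies, and Flux = 3.
SeaLevel = 3Forcing - 5  [with Forcing=3]  = 4
Uptake = Flux - 2SeaLevel + 6  [with Flux=3, SeaLevel=4]  = 1

1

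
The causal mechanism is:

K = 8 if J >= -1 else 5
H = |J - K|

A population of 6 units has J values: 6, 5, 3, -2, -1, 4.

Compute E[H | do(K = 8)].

5.5

Under do(K=8), K's equation is replaced by K=8 for every unit. Per-unit H: 2, 3, 5, 10, 9, 4. Mean = 5.5.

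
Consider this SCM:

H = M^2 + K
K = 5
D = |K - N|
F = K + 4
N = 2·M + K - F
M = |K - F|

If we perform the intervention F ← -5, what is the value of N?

Under do(F=-5), the mechanism F = K + 4 is discarded; F is fixed at -5.
M = |K - F|  [with K=5, F=-5]  = 10
N = 2·M + K - F  [with M=10, K=5, F=-5]  = 30

30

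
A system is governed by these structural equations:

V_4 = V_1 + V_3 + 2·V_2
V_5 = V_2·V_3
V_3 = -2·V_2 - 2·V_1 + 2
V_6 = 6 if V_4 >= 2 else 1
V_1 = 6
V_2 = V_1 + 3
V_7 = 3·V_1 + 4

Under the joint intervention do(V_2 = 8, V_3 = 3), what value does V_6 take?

Under do(V_2 = 8, V_3 = 3), each intervened variable's structural equation is replaced by its fixed value.
V_4 = V_1 + V_3 + 2·V_2  [with V_1=6, V_3=3, V_2=8]  = 25
V_6 = 6 if V_4 >= 2 else 1  [with V_4=25]  = 6

6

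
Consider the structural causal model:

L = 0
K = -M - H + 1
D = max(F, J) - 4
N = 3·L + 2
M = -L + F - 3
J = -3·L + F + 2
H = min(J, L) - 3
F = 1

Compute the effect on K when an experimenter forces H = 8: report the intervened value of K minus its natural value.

-11

do(H=8) replaces the equation H = min(J, L) - 3 with the constant H = 8.
M = -L + F - 3  [with L=0, F=1]  = -2
K = -M - H + 1  [with M=-2, H=8]  = -5
Without intervention: M = -L + F - 3  [with L=0, F=1]  = -2; J = -3·L + F + 2  [with L=0, F=1]  = 3; H = min(J, L) - 3  [with J=3, L=0]  = -3; K = -M - H + 1  [with M=-2, H=-3]  = 6.
Change = -5 − 6 = -11.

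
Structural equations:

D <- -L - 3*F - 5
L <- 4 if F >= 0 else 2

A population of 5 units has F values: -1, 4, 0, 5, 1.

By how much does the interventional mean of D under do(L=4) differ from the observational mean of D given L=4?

Under do(L=4), L's equation is replaced by L=4 for every unit. Per-unit D: -6, -21, -9, -24, -12. Mean = -14.4.
Conditioning on L=4 selects the 4 unit(s) with F ∈ {4, 0, 5, 1}. Their D values: -21, -9, -24, -12. Mean = -16.5.
Difference = -14.4 − (-16.5) = 2.1.

2.1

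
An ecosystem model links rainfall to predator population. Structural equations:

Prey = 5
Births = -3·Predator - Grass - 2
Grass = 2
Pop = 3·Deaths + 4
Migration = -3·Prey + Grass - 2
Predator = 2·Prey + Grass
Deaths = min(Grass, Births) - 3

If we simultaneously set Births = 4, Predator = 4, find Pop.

1

The joint intervention fixes Births = 4, Predator = 4, removing each variable's own equation.
Deaths = min(Grass, Births) - 3  [with Grass=2, Births=4]  = -1
Pop = 3·Deaths + 4  [with Deaths=-1]  = 1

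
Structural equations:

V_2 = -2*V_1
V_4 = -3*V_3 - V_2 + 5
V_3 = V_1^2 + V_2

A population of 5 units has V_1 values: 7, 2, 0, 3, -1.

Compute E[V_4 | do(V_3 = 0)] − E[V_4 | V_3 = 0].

The intervention sets V_3=0 in all 5 units regardless of V_1. Recomputing V_4 per unit gives 19, 9, 5, 11, 3; average 9.4.
Conditioning on V_3=0 selects the 2 unit(s) with V_1 ∈ {2, 0}. Their V_4 values: 9, 5. Mean = 7.
Difference = 9.4 − 7 = 2.4.

2.4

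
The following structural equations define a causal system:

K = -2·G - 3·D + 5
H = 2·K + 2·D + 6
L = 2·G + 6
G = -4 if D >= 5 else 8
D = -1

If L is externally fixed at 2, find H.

The intervention breaks the incoming arrows to L: L = 2·G + 6 no longer applies, and L = 2.
Since H is not a descendant of the intervened variable, it is unaffected.
G = -4 if D >= 5 else 8  [with D=-1]  = 8
K = -2·G - 3·D + 5  [with G=8, D=-1]  = -8
H = 2·K + 2·D + 6  [with K=-8, D=-1]  = -12

-12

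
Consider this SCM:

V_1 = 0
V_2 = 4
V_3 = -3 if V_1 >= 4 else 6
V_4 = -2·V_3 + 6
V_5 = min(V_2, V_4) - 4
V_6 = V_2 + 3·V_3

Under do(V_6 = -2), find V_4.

-6

do(V_6=-2) replaces the equation V_6 = V_2 + 3·V_3 with the constant V_6 = -2.
No directed path runs from V_6 to V_4, so V_4 keeps its natural value.
V_3 = -3 if V_1 >= 4 else 6  [with V_1=0]  = 6
V_4 = -2·V_3 + 6  [with V_3=6]  = -6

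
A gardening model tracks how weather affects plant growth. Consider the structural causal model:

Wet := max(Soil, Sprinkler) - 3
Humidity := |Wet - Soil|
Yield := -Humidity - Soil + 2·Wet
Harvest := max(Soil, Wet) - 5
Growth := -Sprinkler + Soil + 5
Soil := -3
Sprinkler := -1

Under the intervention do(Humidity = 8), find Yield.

The intervention breaks the incoming arrows to Humidity: Humidity := |Wet - Soil| no longer applies, and Humidity = 8.
Wet = max(Soil, Sprinkler) - 3  [with Soil=-3, Sprinkler=-1]  = -4
Yield = -Humidity - Soil + 2·Wet  [with Humidity=8, Soil=-3, Wet=-4]  = -13

-13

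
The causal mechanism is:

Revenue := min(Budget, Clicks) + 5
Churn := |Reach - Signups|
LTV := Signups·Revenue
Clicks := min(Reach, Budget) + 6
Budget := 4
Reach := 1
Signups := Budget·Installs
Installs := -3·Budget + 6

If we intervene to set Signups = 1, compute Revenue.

Under do(Signups=1), the mechanism Signups := Budget·Installs is discarded; Signups is fixed at 1.
Since Revenue is not a descendant of the intervened variable, it is unaffected.
Clicks = min(Reach, Budget) + 6  [with Reach=1, Budget=4]  = 7
Revenue = min(Budget, Clicks) + 5  [with Budget=4, Clicks=7]  = 9

9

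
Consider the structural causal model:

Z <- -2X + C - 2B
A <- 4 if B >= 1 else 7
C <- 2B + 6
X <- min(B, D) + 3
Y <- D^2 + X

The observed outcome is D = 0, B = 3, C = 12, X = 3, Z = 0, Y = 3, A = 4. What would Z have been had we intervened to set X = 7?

-8

Intervening sets X = 7 and removes its equation (X <- min(B, D) + 3).
C = 2B + 6  [with B=3]  = 12
Z = -2X + C - 2B  [with X=7, C=12, B=3]  = -8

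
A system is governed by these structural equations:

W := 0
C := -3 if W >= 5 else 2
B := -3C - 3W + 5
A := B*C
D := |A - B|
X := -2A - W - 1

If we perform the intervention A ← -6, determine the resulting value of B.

Under do(A=-6), the mechanism A := B*C is discarded; A is fixed at -6.
Since B is not a descendant of the intervened variable, it is unaffected.
C = -3 if W >= 5 else 2  [with W=0]  = 2
B = -3C - 3W + 5  [with C=2, W=0]  = -1

-1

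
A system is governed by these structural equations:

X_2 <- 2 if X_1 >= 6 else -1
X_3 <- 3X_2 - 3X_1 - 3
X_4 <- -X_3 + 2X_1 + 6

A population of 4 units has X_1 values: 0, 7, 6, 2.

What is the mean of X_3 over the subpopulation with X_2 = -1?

E[X_3|X_2=-1] averages over only the 2 units with X_2=-1 (X_1 = 0, 2): X_3 = -6, -12, mean -9.

-9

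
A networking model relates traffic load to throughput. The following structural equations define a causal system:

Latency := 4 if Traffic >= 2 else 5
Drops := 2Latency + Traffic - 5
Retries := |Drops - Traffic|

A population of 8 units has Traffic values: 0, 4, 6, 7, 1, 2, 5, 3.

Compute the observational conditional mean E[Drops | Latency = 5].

5.5

E[Drops|Latency=5] averages over only the 2 units with Latency=5 (Traffic = 0, 1): Drops = 5, 6, mean 5.5.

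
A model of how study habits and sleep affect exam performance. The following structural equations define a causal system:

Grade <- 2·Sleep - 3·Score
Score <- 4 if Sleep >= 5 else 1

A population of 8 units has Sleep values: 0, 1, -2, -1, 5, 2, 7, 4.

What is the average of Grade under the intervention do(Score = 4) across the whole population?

Under do(Score=4), Score's equation is replaced by Score=4 for every unit. Per-unit Grade: -12, -10, -16, -14, -2, -8, 2, -4. Mean = -8.

-8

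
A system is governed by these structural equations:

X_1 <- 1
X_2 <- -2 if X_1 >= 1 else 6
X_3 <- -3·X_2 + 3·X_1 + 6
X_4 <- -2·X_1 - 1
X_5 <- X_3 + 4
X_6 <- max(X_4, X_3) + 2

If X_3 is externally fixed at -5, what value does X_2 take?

Under do(X_3=-5), the mechanism X_3 <- -3·X_2 + 3·X_1 + 6 is discarded; X_3 is fixed at -5.
Since X_2 is not a descendant of the intervened variable, it is unaffected.
X_2 = -2 if X_1 >= 1 else 6  [with X_1=1]  = -2

-2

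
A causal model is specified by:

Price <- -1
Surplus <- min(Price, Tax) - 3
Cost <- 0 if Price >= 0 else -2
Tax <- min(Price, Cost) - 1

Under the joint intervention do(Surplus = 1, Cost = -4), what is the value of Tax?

Setting Surplus = 1, Cost = -4 by intervention discards those variables' equations.
Tax = min(Price, Cost) - 1  [with Price=-1, Cost=-4]  = -5

-5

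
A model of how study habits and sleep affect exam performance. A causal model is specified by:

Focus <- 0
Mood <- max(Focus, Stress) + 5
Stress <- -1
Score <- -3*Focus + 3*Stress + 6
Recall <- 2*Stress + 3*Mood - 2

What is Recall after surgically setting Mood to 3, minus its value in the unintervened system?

-6

Intervening sets Mood = 3 and removes its equation (Mood <- max(Focus, Stress) + 5).
Recall = 2*Stress + 3*Mood - 2  [with Stress=-1, Mood=3]  = 5
Without intervention: Mood = max(Focus, Stress) + 5  [with Focus=0, Stress=-1]  = 5; Recall = 2*Stress + 3*Mood - 2  [with Stress=-1, Mood=5]  = 11.
Change = 5 − 11 = -6.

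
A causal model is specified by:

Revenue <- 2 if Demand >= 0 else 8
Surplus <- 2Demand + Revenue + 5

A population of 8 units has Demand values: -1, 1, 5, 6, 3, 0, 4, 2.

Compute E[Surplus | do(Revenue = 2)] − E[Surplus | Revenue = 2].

-1

Under do(Revenue=2), Revenue's equation is replaced by Revenue=2 for every unit. Per-unit Surplus: 5, 9, 17, 19, 13, 7, 15, 11. Mean = 12.
Conditioning on Revenue=2 selects the 7 unit(s) with Demand ∈ {1, 5, 6, 3, 0, 4, 2}. Their Surplus values: 9, 17, 19, 13, 7, 15, 11. Mean = 13.
Difference = 12 − 13 = -1.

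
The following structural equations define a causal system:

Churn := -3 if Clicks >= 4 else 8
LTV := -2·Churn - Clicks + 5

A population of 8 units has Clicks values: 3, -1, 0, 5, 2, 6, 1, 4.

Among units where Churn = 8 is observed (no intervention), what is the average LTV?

-12

E[LTV|Churn=8] averages over only the 5 units with Churn=8 (Clicks = 3, -1, 0, 2, 1): LTV = -14, -10, -11, -13, -12, mean -12.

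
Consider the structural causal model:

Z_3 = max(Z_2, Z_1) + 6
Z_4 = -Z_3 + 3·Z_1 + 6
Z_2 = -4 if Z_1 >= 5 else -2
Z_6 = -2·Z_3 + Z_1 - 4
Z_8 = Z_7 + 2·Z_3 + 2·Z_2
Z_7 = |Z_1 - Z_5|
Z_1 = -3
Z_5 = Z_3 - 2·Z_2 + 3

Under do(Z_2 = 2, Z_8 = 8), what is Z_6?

-23

Under do(Z_2 = 2, Z_8 = 8), each intervened variable's structural equation is replaced by its fixed value.
Z_3 = max(Z_2, Z_1) + 6  [with Z_2=2, Z_1=-3]  = 8
Z_6 = -2·Z_3 + Z_1 - 4  [with Z_3=8, Z_1=-3]  = -23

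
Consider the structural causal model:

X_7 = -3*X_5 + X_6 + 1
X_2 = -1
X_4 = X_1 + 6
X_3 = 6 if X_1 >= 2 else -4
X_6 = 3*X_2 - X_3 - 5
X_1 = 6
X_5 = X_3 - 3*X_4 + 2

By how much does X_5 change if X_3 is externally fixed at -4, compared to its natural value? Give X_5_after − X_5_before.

do(X_3=-4) replaces the equation X_3 = 6 if X_1 >= 2 else -4 with the constant X_3 = -4.
X_4 = X_1 + 6  [with X_1=6]  = 12
X_5 = X_3 - 3*X_4 + 2  [with X_3=-4, X_4=12]  = -38
Without intervention: X_3 = 6 if X_1 >= 2 else -4  [with X_1=6]  = 6; X_4 = X_1 + 6  [with X_1=6]  = 12; X_5 = X_3 - 3*X_4 + 2  [with X_3=6, X_4=12]  = -28.
Change = -38 − (-28) = -10.

-10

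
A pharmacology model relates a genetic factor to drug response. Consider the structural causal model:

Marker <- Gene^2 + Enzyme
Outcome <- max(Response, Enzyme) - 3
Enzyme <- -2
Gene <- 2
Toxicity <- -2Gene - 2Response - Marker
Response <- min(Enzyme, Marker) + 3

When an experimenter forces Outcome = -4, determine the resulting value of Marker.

do(Outcome=-4) replaces the equation Outcome <- max(Response, Enzyme) - 3 with the constant Outcome = -4.
Marker is not downstream of the intervention, so its value is determined by the original equations.
Marker = Gene^2 + Enzyme  [with Gene=2, Enzyme=-2]  = 2

2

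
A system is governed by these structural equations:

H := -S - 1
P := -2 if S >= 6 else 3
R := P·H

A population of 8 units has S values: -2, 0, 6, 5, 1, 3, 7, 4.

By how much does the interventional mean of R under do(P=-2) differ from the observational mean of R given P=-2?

-7

Under do(P=-2), P's equation is replaced by P=-2 for every unit. Per-unit R: -2, 2, 14, 12, 4, 8, 16, 10. Mean = 8.
Conditioning on P=-2 selects the 2 unit(s) with S ∈ {6, 7}. Their R values: 14, 16. Mean = 15.
Difference = 8 − 15 = -7.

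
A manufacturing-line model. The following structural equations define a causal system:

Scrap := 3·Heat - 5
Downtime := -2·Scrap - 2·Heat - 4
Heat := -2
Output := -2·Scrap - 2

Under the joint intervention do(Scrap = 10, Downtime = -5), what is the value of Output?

The joint intervention fixes Scrap = 10, Downtime = -5, removing each variable's own equation.
Output = -2·Scrap - 2  [with Scrap=10]  = -22

-22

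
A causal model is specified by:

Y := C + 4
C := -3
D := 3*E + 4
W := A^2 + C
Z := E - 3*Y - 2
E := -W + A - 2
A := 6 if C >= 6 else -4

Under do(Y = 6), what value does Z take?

-39

The intervention breaks the incoming arrows to Y: Y := C + 4 no longer applies, and Y = 6.
A = 6 if C >= 6 else -4  [with C=-3]  = -4
W = A^2 + C  [with A=-4, C=-3]  = 13
E = -W + A - 2  [with W=13, A=-4]  = -19
Z = E - 3*Y - 2  [with E=-19, Y=6]  = -39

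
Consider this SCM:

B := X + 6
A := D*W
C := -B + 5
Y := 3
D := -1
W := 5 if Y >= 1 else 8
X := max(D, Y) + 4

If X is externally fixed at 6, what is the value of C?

do(X=6) replaces the equation X := max(D, Y) + 4 with the constant X = 6.
B = X + 6  [with X=6]  = 12
C = -B + 5  [with B=12]  = -7

-7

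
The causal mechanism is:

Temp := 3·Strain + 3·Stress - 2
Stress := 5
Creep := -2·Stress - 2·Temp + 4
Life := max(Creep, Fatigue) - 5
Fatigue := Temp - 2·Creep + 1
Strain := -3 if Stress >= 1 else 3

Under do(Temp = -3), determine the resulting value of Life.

The intervention breaks the incoming arrows to Temp: Temp := 3·Strain + 3·Stress - 2 no longer applies, and Temp = -3.
Creep = -2·Stress - 2·Temp + 4  [with Stress=5, Temp=-3]  = 0
Fatigue = Temp - 2·Creep + 1  [with Temp=-3, Creep=0]  = -2
Life = max(Creep, Fatigue) - 5  [with Creep=0, Fatigue=-2]  = -5

-5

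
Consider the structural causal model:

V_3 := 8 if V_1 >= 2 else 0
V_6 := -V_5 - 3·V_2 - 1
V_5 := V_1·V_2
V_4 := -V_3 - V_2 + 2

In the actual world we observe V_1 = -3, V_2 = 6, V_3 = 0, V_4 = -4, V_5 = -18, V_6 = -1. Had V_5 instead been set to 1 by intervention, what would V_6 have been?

-20

The intervention breaks the incoming arrows to V_5: V_5 := V_1·V_2 no longer applies, and V_5 = 1.
V_6 = -V_5 - 3·V_2 - 1  [with V_5=1, V_2=6]  = -20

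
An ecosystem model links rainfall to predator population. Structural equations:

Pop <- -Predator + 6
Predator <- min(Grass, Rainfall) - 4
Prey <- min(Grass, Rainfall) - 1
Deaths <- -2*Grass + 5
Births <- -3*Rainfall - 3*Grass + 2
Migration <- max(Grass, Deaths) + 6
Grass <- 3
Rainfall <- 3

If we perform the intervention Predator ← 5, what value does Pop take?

do(Predator=5) replaces the equation Predator <- min(Grass, Rainfall) - 4 with the constant Predator = 5.
Pop = -Predator + 6  [with Predator=5]  = 1

1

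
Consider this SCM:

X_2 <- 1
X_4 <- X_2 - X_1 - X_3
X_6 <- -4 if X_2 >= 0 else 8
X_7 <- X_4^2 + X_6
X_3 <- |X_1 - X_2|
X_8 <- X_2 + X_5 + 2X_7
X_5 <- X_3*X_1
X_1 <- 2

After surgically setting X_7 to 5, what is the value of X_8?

do(X_7=5) replaces the equation X_7 <- X_4^2 + X_6 with the constant X_7 = 5.
X_3 = |X_1 - X_2|  [with X_1=2, X_2=1]  = 1
X_5 = X_3*X_1  [with X_3=1, X_1=2]  = 2
X_8 = X_2 + X_5 + 2X_7  [with X_2=1, X_5=2, X_7=5]  = 13

13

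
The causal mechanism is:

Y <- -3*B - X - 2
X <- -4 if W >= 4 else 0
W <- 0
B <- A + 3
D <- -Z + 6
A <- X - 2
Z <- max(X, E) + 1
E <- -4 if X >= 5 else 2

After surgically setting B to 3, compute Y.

Intervening sets B = 3 and removes its equation (B <- A + 3).
X = -4 if W >= 4 else 0  [with W=0]  = 0
Y = -3*B - X - 2  [with B=3, X=0]  = -11

-11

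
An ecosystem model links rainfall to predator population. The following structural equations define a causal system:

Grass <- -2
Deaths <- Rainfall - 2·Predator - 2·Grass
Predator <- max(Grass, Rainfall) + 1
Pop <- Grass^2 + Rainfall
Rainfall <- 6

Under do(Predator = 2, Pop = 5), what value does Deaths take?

6

The joint intervention fixes Predator = 2, Pop = 5, removing each variable's own equation.
Deaths = Rainfall - 2·Predator - 2·Grass  [with Rainfall=6, Predator=2, Grass=-2]  = 6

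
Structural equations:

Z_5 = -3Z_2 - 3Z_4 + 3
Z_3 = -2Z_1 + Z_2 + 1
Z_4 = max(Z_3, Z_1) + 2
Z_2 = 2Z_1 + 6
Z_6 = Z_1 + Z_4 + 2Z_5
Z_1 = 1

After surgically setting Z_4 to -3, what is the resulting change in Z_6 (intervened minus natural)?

Under do(Z_4=-3), the mechanism Z_4 = max(Z_3, Z_1) + 2 is discarded; Z_4 is fixed at -3.
Z_2 = 2Z_1 + 6  [with Z_1=1]  = 8
Z_5 = -3Z_2 - 3Z_4 + 3  [with Z_2=8, Z_4=-3]  = -12
Z_6 = Z_1 + Z_4 + 2Z_5  [with Z_1=1, Z_4=-3, Z_5=-12]  = -26
Without intervention: Z_2 = 2Z_1 + 6  [with Z_1=1]  = 8; Z_3 = -2Z_1 + Z_2 + 1  [with Z_1=1, Z_2=8]  = 7; Z_4 = max(Z_3, Z_1) + 2  [with Z_3=7, Z_1=1]  = 9; Z_5 = -3Z_2 - 3Z_4 + 3  [with Z_2=8, Z_4=9]  = -48; Z_6 = Z_1 + Z_4 + 2Z_5  [with Z_1=1, Z_4=9, Z_5=-48]  = -86.
Change = -26 − (-86) = 60.

60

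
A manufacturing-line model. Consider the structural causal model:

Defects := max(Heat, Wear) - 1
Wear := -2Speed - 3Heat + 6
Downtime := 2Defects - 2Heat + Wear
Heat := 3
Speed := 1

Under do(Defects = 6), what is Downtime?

1

Intervening sets Defects = 6 and removes its equation (Defects := max(Heat, Wear) - 1).
Wear = -2Speed - 3Heat + 6  [with Speed=1, Heat=3]  = -5
Downtime = 2Defects - 2Heat + Wear  [with Defects=6, Heat=3, Wear=-5]  = 1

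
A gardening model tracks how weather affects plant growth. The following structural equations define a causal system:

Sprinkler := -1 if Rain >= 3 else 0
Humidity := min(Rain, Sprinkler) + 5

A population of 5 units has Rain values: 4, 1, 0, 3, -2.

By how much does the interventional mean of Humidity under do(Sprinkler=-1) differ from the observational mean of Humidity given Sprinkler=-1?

-0.2

Every unit gets Sprinkler=-1 under the intervention. Humidity values become 4, 4, 4, 4, 3; E[Humidity|do(Sprinkler=-1)] = 3.8.
Conditioning on Sprinkler=-1 selects the 2 unit(s) with Rain ∈ {4, 3}. Their Humidity values: 4, 4. Mean = 4.
Difference = 3.8 − 4 = -0.2.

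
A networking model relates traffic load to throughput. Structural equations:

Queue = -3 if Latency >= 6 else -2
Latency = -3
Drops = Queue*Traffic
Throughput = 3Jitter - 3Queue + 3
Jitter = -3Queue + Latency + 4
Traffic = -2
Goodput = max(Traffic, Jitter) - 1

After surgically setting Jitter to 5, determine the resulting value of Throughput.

24

The intervention breaks the incoming arrows to Jitter: Jitter = -3Queue + Latency + 4 no longer applies, and Jitter = 5.
Queue = -3 if Latency >= 6 else -2  [with Latency=-3]  = -2
Throughput = 3Jitter - 3Queue + 3  [with Jitter=5, Queue=-2]  = 24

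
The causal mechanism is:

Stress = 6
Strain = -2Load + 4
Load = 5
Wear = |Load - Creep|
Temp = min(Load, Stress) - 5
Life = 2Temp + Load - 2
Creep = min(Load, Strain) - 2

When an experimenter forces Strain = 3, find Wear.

The intervention breaks the incoming arrows to Strain: Strain = -2Load + 4 no longer applies, and Strain = 3.
Creep = min(Load, Strain) - 2  [with Load=5, Strain=3]  = 1
Wear = |Load - Creep|  [with Load=5, Creep=1]  = 4

4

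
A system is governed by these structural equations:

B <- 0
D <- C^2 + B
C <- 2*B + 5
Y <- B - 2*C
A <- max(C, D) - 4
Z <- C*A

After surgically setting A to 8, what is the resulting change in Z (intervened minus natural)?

-65

The intervention breaks the incoming arrows to A: A <- max(C, D) - 4 no longer applies, and A = 8.
C = 2*B + 5  [with B=0]  = 5
Z = C*A  [with C=5, A=8]  = 40
Without intervention: C = 2*B + 5  [with B=0]  = 5; D = C^2 + B  [with C=5, B=0]  = 25; A = max(C, D) - 4  [with C=5, D=25]  = 21; Z = C*A  [with C=5, A=21]  = 105.
Change = 40 − 105 = -65.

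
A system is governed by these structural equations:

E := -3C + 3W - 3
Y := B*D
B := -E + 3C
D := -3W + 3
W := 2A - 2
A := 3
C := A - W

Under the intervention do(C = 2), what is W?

Under do(C=2), the mechanism C := A - W is discarded; C is fixed at 2.
Since W is not a descendant of the intervened variable, it is unaffected.
W = 2A - 2  [with A=3]  = 4

4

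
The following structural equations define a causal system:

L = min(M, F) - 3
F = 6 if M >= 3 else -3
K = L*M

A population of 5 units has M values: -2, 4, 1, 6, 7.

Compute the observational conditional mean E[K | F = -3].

3

Observing F=-3 restricts to units where F's equation naturally yields -3: M ∈ {-2, 1}. In that subpopulation K = 12, -6, mean 3.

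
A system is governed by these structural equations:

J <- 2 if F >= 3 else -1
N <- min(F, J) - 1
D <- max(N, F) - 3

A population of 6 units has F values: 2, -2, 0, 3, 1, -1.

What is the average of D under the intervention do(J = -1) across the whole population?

do(J=-1) breaks J's dependence on F. With J=-1 fixed, D across the units is -1, -5, -3, 0, -2, -4, mean -2.5.

-2.5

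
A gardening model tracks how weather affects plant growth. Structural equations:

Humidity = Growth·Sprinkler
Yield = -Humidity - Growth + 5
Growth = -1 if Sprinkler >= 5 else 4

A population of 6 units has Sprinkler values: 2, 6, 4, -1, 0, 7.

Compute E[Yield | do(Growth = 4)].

-11

Every unit gets Growth=4 under the intervention. Yield values become -7, -23, -15, 5, 1, -27; E[Yield|do(Growth=4)] = -11.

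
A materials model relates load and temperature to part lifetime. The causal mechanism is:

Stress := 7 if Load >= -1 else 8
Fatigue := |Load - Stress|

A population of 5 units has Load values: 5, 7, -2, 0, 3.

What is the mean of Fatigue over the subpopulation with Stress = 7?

3.25

Observing Stress=7 restricts to units where Stress's equation naturally yields 7: Load ∈ {5, 7, 0, 3}. In that subpopulation Fatigue = 2, 0, 7, 4, mean 3.25.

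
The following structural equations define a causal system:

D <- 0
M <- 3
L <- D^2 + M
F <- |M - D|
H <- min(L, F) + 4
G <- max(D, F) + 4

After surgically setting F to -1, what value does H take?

Intervening sets F = -1 and removes its equation (F <- |M - D|).
L = D^2 + M  [with D=0, M=3]  = 3
H = min(L, F) + 4  [with L=3, F=-1]  = 3

3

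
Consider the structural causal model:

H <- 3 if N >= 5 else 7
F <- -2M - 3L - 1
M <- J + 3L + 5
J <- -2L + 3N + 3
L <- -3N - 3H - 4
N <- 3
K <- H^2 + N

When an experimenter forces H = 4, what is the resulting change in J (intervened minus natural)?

-18

Under do(H=4), the mechanism H <- 3 if N >= 5 else 7 is discarded; H is fixed at 4.
L = -3N - 3H - 4  [with N=3, H=4]  = -25
J = -2L + 3N + 3  [with L=-25, N=3]  = 62
Without intervention: H = 3 if N >= 5 else 7  [with N=3]  = 7; L = -3N - 3H - 4  [with N=3, H=7]  = -34; J = -2L + 3N + 3  [with L=-34, N=3]  = 80.
Change = 62 − 80 = -18.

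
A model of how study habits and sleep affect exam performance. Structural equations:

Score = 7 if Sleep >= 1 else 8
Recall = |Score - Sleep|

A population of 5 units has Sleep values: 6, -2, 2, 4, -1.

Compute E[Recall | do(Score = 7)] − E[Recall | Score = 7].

2.2

Every unit gets Score=7 under the intervention. Recall values become 1, 9, 5, 3, 8; E[Recall|do(Score=7)] = 5.2.
E[Recall|Score=7] averages over only the 3 units with Score=7 (Sleep = 6, 2, 4): Recall = 1, 5, 3, mean 3.
Difference = 5.2 − 3 = 2.2.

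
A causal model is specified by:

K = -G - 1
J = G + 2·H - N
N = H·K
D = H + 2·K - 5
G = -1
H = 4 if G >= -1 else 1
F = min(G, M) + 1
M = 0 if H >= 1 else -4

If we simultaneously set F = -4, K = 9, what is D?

Under do(F = -4, K = 9), each intervened variable's structural equation is replaced by its fixed value.
H = 4 if G >= -1 else 1  [with G=-1]  = 4
D = H + 2·K - 5  [with H=4, K=9]  = 17

17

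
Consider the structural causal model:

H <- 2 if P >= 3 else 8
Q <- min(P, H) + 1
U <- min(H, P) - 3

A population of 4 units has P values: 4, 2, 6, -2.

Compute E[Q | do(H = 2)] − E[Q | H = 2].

-1

Every unit gets H=2 under the intervention. Q values become 3, 3, 3, -1; E[Q|do(H=2)] = 2.
Observing H=2 restricts to units where H's equation naturally yields 2: P ∈ {4, 6}. In that subpopulation Q = 3, 3, mean 3.
Difference = 2 − 3 = -1.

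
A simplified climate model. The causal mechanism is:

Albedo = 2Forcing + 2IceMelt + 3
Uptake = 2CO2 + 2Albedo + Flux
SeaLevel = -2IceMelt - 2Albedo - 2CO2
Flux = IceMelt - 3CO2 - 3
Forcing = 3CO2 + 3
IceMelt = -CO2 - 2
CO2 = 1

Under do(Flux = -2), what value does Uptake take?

Intervening sets Flux = -2 and removes its equation (Flux = IceMelt - 3CO2 - 3).
Forcing = 3CO2 + 3  [with CO2=1]  = 6
IceMelt = -CO2 - 2  [with CO2=1]  = -3
Albedo = 2Forcing + 2IceMelt + 3  [with Forcing=6, IceMelt=-3]  = 9
Uptake = 2CO2 + 2Albedo + Flux  [with CO2=1, Albedo=9, Flux=-2]  = 18

18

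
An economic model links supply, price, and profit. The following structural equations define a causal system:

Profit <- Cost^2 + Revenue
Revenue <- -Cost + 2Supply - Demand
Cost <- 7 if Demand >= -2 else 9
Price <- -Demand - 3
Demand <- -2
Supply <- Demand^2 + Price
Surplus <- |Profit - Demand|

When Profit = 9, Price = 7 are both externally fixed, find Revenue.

The joint intervention fixes Profit = 9, Price = 7, removing each variable's own equation.
Supply = Demand^2 + Price  [with Demand=-2, Price=7]  = 11
Cost = 7 if Demand >= -2 else 9  [with Demand=-2]  = 7
Revenue = -Cost + 2Supply - Demand  [with Cost=7, Supply=11, Demand=-2]  = 17

17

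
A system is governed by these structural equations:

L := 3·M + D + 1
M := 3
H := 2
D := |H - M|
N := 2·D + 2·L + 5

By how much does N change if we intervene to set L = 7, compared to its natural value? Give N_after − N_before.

Intervening sets L = 7 and removes its equation (L := 3·M + D + 1).
D = |H - M|  [with H=2, M=3]  = 1
N = 2·D + 2·L + 5  [with D=1, L=7]  = 21
Without intervention: D = |H - M|  [with H=2, M=3]  = 1; L = 3·M + D + 1  [with M=3, D=1]  = 11; N = 2·D + 2·L + 5  [with D=1, L=11]  = 29.
Change = 21 − 29 = -8.

-8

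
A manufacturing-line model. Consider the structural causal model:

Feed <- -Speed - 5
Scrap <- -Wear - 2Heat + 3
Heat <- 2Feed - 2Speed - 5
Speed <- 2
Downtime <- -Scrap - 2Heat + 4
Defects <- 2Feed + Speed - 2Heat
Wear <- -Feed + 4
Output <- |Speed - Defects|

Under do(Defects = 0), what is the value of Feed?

Under do(Defects=0), the mechanism Defects <- 2Feed + Speed - 2Heat is discarded; Defects is fixed at 0.
No directed path runs from Defects to Feed, so Feed keeps its natural value.
Feed = -Speed - 5  [with Speed=2]  = -7

-7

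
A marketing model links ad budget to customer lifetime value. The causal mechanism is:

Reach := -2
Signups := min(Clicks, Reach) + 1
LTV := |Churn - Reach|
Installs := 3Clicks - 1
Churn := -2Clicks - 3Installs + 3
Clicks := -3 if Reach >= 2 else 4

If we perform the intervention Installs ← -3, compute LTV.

6

The intervention breaks the incoming arrows to Installs: Installs := 3Clicks - 1 no longer applies, and Installs = -3.
Clicks = -3 if Reach >= 2 else 4  [with Reach=-2]  = 4
Churn = -2Clicks - 3Installs + 3  [with Clicks=4, Installs=-3]  = 4
LTV = |Churn - Reach|  [with Churn=4, Reach=-2]  = 6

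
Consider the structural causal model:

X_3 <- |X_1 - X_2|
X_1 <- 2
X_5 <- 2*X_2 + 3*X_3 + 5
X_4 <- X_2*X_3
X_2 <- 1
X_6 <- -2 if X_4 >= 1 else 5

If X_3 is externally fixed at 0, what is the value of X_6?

5

The intervention breaks the incoming arrows to X_3: X_3 <- |X_1 - X_2| no longer applies, and X_3 = 0.
X_4 = X_2*X_3  [with X_2=1, X_3=0]  = 0
X_6 = -2 if X_4 >= 1 else 5  [with X_4=0]  = 5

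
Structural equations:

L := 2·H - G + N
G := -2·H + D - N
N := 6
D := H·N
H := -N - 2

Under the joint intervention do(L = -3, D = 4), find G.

14

Under do(L = -3, D = 4), each intervened variable's structural equation is replaced by its fixed value.
H = -N - 2  [with N=6]  = -8
G = -2·H + D - N  [with H=-8, D=4, N=6]  = 14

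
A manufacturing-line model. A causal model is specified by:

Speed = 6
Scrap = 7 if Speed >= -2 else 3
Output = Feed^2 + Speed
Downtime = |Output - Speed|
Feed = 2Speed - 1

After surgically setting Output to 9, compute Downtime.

3

Intervening sets Output = 9 and removes its equation (Output = Feed^2 + Speed).
Downtime = |Output - Speed|  [with Output=9, Speed=6]  = 3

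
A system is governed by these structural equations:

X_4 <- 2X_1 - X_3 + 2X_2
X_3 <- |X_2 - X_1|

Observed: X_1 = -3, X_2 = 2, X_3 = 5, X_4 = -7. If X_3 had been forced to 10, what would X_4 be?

-12

The intervention breaks the incoming arrows to X_3: X_3 <- |X_2 - X_1| no longer applies, and X_3 = 10.
X_4 = 2X_1 - X_3 + 2X_2  [with X_1=-3, X_3=10, X_2=2]  = -12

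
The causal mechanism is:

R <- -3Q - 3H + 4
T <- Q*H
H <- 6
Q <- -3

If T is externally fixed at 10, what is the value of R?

-5

Under do(T=10), the mechanism T <- Q*H is discarded; T is fixed at 10.
Since R is not a descendant of the intervened variable, it is unaffected.
R = -3Q - 3H + 4  [with Q=-3, H=6]  = -5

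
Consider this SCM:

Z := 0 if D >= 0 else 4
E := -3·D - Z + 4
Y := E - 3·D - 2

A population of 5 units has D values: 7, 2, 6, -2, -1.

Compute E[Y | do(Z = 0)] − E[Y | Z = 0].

do(Z=0) breaks Z's dependence on D. With Z=0 fixed, Y across the units is -40, -10, -34, 14, 8, mean -12.4.
Conditioning on Z=0 selects the 3 unit(s) with D ∈ {7, 2, 6}. Their Y values: -40, -10, -34. Mean = -28.
Difference = -12.4 − (-28) = 15.6.

15.6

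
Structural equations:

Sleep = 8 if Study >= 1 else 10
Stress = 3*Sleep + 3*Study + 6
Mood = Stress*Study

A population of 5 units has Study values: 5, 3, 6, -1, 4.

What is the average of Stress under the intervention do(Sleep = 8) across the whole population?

Under do(Sleep=8), Sleep's equation is replaced by Sleep=8 for every unit. Per-unit Stress: 45, 39, 48, 27, 42. Mean = 40.2.

40.2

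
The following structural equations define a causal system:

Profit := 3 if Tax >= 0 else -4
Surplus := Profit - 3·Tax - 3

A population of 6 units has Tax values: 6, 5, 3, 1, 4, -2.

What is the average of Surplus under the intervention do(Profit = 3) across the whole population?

-8.5

do(Profit=3) breaks Profit's dependence on Tax. With Profit=3 fixed, Surplus across the units is -18, -15, -9, -3, -12, 6, mean -8.5.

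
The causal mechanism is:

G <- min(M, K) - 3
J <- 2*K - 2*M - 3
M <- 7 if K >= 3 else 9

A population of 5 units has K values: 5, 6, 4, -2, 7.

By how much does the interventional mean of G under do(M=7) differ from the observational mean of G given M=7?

Every unit gets M=7 under the intervention. G values become 2, 3, 1, -5, 4; E[G|do(M=7)] = 1.
E[G|M=7] averages over only the 4 units with M=7 (K = 5, 6, 4, 7): G = 2, 3, 1, 4, mean 2.5.
Difference = 1 − 2.5 = -1.5.

-1.5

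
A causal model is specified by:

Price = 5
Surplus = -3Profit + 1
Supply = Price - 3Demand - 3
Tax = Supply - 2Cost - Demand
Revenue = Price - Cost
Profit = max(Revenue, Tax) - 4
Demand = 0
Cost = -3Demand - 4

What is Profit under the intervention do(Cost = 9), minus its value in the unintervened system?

-14

The intervention breaks the incoming arrows to Cost: Cost = -3Demand - 4 no longer applies, and Cost = 9.
Supply = Price - 3Demand - 3  [with Price=5, Demand=0]  = 2
Revenue = Price - Cost  [with Price=5, Cost=9]  = -4
Tax = Supply - 2Cost - Demand  [with Supply=2, Cost=9, Demand=0]  = -16
Profit = max(Revenue, Tax) - 4  [with Revenue=-4, Tax=-16]  = -8
Without intervention: Supply = Price - 3Demand - 3  [with Price=5, Demand=0]  = 2; Cost = -3Demand - 4  [with Demand=0]  = -4; Revenue = Price - Cost  [with Price=5, Cost=-4]  = 9; Tax = Supply - 2Cost - Demand  [with Supply=2, Cost=-4, Demand=0]  = 10; Profit = max(Revenue, Tax) - 4  [with Revenue=9, Tax=10]  = 6.
Change = -8 − 6 = -14.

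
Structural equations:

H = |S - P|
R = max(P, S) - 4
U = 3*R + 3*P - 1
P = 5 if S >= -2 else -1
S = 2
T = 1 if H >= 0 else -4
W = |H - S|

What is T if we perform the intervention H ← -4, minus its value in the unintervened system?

The intervention breaks the incoming arrows to H: H = |S - P| no longer applies, and H = -4.
T = 1 if H >= 0 else -4  [with H=-4]  = -4
Without intervention: P = 5 if S >= -2 else -1  [with S=2]  = 5; H = |S - P|  [with S=2, P=5]  = 3; T = 1 if H >= 0 else -4  [with H=3]  = 1.
Change = -4 − 1 = -5.

-5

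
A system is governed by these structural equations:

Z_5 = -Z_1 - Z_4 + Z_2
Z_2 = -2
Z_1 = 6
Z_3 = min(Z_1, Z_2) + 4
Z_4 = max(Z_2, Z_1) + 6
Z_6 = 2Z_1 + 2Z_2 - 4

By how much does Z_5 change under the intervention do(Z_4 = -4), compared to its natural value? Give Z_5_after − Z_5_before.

16

Intervening sets Z_4 = -4 and removes its equation (Z_4 = max(Z_2, Z_1) + 6).
Z_5 = -Z_1 - Z_4 + Z_2  [with Z_1=6, Z_4=-4, Z_2=-2]  = -4
Without intervention: Z_4 = max(Z_2, Z_1) + 6  [with Z_2=-2, Z_1=6]  = 12; Z_5 = -Z_1 - Z_4 + Z_2  [with Z_1=6, Z_4=12, Z_2=-2]  = -20.
Change = -4 − (-20) = 16.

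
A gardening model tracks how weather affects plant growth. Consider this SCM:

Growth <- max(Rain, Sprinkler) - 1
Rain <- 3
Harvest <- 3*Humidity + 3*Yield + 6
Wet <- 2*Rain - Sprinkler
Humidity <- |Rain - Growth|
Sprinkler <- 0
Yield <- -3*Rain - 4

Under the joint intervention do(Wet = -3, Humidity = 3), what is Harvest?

Under do(Wet = -3, Humidity = 3), each intervened variable's structural equation is replaced by its fixed value.
Yield = -3*Rain - 4  [with Rain=3]  = -13
Harvest = 3*Humidity + 3*Yield + 6  [with Humidity=3, Yield=-13]  = -24

-24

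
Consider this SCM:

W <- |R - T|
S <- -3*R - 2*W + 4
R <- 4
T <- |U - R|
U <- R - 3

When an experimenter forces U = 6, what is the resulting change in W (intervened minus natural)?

Under do(U=6), the mechanism U <- R - 3 is discarded; U is fixed at 6.
T = |U - R|  [with U=6, R=4]  = 2
W = |R - T|  [with R=4, T=2]  = 2
Without intervention: U = R - 3  [with R=4]  = 1; T = |U - R|  [with U=1, R=4]  = 3; W = |R - T|  [with R=4, T=3]  = 1.
Change = 2 − 1 = 1.

1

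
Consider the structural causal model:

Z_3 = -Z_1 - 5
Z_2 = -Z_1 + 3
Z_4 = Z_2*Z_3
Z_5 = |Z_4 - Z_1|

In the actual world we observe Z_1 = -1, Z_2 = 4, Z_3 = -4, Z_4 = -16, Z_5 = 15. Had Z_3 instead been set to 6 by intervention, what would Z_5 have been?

do(Z_3=6) replaces the equation Z_3 = -Z_1 - 5 with the constant Z_3 = 6.
Z_2 = -Z_1 + 3  [with Z_1=-1]  = 4
Z_4 = Z_2*Z_3  [with Z_2=4, Z_3=6]  = 24
Z_5 = |Z_4 - Z_1|  [with Z_4=24, Z_1=-1]  = 25

25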